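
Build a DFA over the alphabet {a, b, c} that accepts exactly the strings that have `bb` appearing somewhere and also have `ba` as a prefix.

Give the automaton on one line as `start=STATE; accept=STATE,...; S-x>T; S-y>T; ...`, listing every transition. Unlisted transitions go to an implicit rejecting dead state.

Handle the two conditions separately and then intersect. The first has 3 states tracking whether and how much of `bb` has been seen; the second has 4 states tracking whether the input so far still matches the prefix `ba`. A product state is a pair (one from each), accepting exactly when both do.
With 8 states:
        a   b   c  
>  s0   s1  s2  s1 
   s1   s1  s3  s1 
   s2   s4  s5  s1 
   s3   s1  s5  s1 
   s4   s4  s6  s4 
   s5   s5  s5  s5 
   s6   s4  s7  s4 
 * s7   s7  s7  s7 
(> = start, * = accepting)

start=s0; accept=s7; s0-a>s1; s0-b>s2; s0-c>s1; s1-a>s1; s1-b>s3; s1-c>s1; s2-a>s4; s2-b>s5; s2-c>s1; s3-a>s1; s3-b>s5; s3-c>s1; s4-a>s4; s4-b>s6; s4-c>s4; s5-a>s5; s5-b>s5; s5-c>s5; s6-a>s4; s6-b>s7; s6-c>s4; s7-a>s7; s7-b>s7; s7-c>s7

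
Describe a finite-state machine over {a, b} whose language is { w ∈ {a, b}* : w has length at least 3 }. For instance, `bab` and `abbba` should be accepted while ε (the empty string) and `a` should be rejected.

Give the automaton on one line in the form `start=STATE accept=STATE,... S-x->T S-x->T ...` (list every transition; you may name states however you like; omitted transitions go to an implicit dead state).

Count input length up to 4: every symbol moves from q0 toward q4, which means 'more than 3' and absorbs. Accept from {q3, q4}.
A 5-state machine:
        a   b  
>  q0   q1  q1 
   q1   q2  q2 
   q2   q3  q3 
 * q3   q4  q4 
 * q4   q4  q4 
(> = start, * = accepting)

start=q0 accept=q3,q4 q0-a->q1 q0-b->q1 q1-a->q2 q1-b->q2 q2-a->q3 q2-b->q3 q3-a->q4 q3-b->q4 q4-a->q4 q4-b->q4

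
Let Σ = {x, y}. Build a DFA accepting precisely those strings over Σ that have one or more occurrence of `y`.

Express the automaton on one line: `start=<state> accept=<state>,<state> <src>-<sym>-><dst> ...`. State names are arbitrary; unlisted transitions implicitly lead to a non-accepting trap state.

start=q0 accept=q1,q2 q0-x->q0 q0-y->q1 q1-x->q1 q1-y->q2 q2-x->q2 q2-y->q2

Count `y`s, saturating at 2: state q0 means no `y` yet, q1 means one `y` seen, q2 means more than one. Each `y` increments (capped at q2); other symbols loop. Accept from {q1, q2}.
A 3-state machine:
        x   y  
>  q0   q0  q1 
 * q1   q1  q2 
 * q2   q2  q2 
(> = start, * = accepting)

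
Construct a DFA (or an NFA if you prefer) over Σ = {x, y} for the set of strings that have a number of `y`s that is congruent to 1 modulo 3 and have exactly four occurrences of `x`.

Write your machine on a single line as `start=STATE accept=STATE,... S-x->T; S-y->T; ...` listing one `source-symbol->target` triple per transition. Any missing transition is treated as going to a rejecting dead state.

Handle the two conditions separately and then intersect. The first has 3 states tracking the count of `y`s modulo 3; the second has 6 states tracking the count of `x`s, saturating at 5. A product state is a pair (one from each), accepting exactly when both do. Equivalent product states are then merged.
A 16-state machine:
          x    y  
>  s0     s1   s2 
   s1     s3   s4 
   s2     s4   s5 
   s3     s6   s7 
   s4     s7   s8 
   s5     s8   s0 
   s6     s9  s10 
   s7    s10  s11 
   s8    s11   s1 
   s9    s12  s13 
   s10   s13  s14 
   s11   s14   s3 
   s12   s12  s12 
 * s13   s12  s15 
   s14   s15   s6 
   s15   s12   s9 
(> = start, * = accepting)

start=s0; accept=s13; s0-x->s1; s0-y->s2; s1-x->s3; s1-y->s4; s2-x->s4; s2-y->s5; s3-x->s6; s3-y->s7; s4-x->s7; s4-y->s8; s5-x->s8; s5-y->s0; s6-x->s9; s6-y->s10; s7-x->s10; s7-y->s11; s8-x->s11; s8-y->s1; s9-x->s12; s9-y->s13; s10-x->s13; s10-y->s14; s11-x->s14; s11-y->s3; s12-x->s12; s12-y->s12; s13-x->s12; s13-y->s15; s14-x->s15; s14-y->s6; s15-x->s12; s15-y->s9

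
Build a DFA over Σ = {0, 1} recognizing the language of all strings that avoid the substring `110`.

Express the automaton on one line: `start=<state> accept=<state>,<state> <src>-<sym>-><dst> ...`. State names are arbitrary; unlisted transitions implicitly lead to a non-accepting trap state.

start=q0 accept=q0,q1,q2 q0-0->q0 q0-1->q1 q1-0->q0 q1-1->q2 q2-0->q3 q2-1->q2 q3-0->q3 q3-1->q3

Track partial matches of the forbidden pattern `110`. State q3 is a dead state reached once `110` has occurred; every other state accepts. q0 means no part of `110` is currently matched.
4 states suffice.
        0   1  
>* q0   q0  q1 
 * q1   q0  q2 
 * q2   q3  q2 
   q3   q3  q3 
(> = start, * = accepting)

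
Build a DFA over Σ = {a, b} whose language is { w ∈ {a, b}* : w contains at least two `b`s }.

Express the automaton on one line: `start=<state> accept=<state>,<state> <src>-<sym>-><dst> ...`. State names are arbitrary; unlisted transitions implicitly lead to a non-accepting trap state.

start=q0 accept=q2,q3 q0-a->q0 q0-b->q1 q1-a->q1 q1-b->q2 q2-a->q2 q2-b->q3 q3-a->q3 q3-b->q3

Only the number of `b`s matters, and only up to 3. Make a chain q0 → q1 → q2 → q3 advanced by each `b` (with q3 absorbing); every other symbol self-loops. The accepting set is {q2, q3}.
With 4 states:
        a   b  
>  q0   q0  q1 
   q1   q1  q2 
 * q2   q2  q3 
 * q3   q3  q3 
(> = start, * = accepting)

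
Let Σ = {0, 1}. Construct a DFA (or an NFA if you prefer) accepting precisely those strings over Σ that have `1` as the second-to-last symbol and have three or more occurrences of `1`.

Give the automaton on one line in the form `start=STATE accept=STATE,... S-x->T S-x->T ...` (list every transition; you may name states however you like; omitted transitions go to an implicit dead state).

Handle the two conditions separately and then intersect. One (7 states) tracks the last 2 symbols read; the other (5 states) tracks the count of `1`s, saturating at 4. Each combined state is a pair, one component from each; accept when both components accept.
With 19 states:
       0  1 
>  A   B  C 
   B   D  E 
   C   F  G 
   D   D  E 
   E   F  G 
   F   H  I 
   G   J  K 
   H   H  I 
   I   J  K 
   J   L  M 
 * K   N  O 
   L   L  M 
   M   N  O 
 * N   P  Q 
 * O   R  O 
   P   P  Q 
   Q   R  O 
 * R   S  Q 
   S   S  Q 
(> = start, * = accepting)

start=A accept=K,N,O,R A-0->B A-1->C B-0->D B-1->E C-0->F C-1->G D-0->D D-1->E E-0->F E-1->G F-0->H F-1->I G-0->J G-1->K H-0->H H-1->I I-0->J I-1->K J-0->L J-1->M K-0->N K-1->O L-0->L L-1->M M-0->N M-1->O N-0->P N-1->Q O-0->R O-1->O P-0->P P-1->Q Q-0->R Q-1->O R-0->S R-1->Q S-0->S S-1->Q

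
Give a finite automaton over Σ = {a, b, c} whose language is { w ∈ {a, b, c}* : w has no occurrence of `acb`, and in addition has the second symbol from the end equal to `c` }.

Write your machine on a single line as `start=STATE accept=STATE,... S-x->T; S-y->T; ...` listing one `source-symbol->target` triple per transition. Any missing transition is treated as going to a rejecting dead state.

start=S0; accept=S10,S11,S12; S0-a->S1; S0-b->S2; S0-c->S3; S1-a->S4; S1-b->S5; S1-c->S6; S2-a->S7; S2-b->S8; S2-c->S9; S3-a->S10; S3-b->S11; S3-c->S12; S4-a->S4; S4-b->S5; S4-c->S6; S5-a->S7; S5-b->S8; S5-c->S9; S6-a->S10; S6-b->S13; S6-c->S12; S7-a->S4; S7-b->S5; S7-c->S6; S8-a->S7; S8-b->S8; S8-c->S9; S9-a->S10; S9-b->S11; S9-c->S12; S10-a->S4; S10-b->S5; S10-c->S6; S11-a->S7; S11-b->S8; S11-c->S9; S12-a->S10; S12-b->S11; S12-c->S12; S13-a->S14; S13-b->S15; S13-c->S16; S14-a->S17; S14-b->S18; S14-c->S19; S15-a->S14; S15-b->S15; S15-c->S16; S16-a->S20; S16-b->S13; S16-c->S21; S17-a->S17; S17-b->S18; S17-c->S19; S18-a->S14; S18-b->S15; S18-c->S16; S19-a->S20; S19-b->S13; S19-c->S21; S20-a->S17; S20-b->S18; S20-c->S19; S21-a->S20; S21-b->S13; S21-c->S21

Build one automaton per condition and run them in lockstep. One (4 states) tracks partial matches of the forbidden pattern `acb`; the other (13 states) tracks the last 2 symbols read. Each combined state is a pair, one component from each; accept when both components accept.
With 22 states:
          a    b    c  
>  S0     S1   S2   S3 
   S1     S4   S5   S6 
   S2     S7   S8   S9 
   S3    S10  S11  S12 
   S4     S4   S5   S6 
   S5     S7   S8   S9 
   S6    S10  S13  S12 
   S7     S4   S5   S6 
   S8     S7   S8   S9 
   S9    S10  S11  S12 
 * S10    S4   S5   S6 
 * S11    S7   S8   S9 
 * S12   S10  S11  S12 
   S13   S14  S15  S16 
   S14   S17  S18  S19 
   S15   S14  S15  S16 
   S16   S20  S13  S21 
   S17   S17  S18  S19 
   S18   S14  S15  S16 
   S19   S20  S13  S21 
   S20   S17  S18  S19 
   S21   S20  S13  S21 
(> = start, * = accepting)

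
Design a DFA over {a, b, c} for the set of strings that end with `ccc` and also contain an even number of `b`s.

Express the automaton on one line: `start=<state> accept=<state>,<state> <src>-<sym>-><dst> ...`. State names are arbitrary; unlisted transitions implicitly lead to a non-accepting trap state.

Handle the two conditions separately and then intersect. One (4 states) tracks how much of the suffix `ccc` has currently been matched; the other (2 states) tracks the count of `b`s modulo 2. Each combined state is a pair, one component from each; accept when both components accept.
        a   b   c  
>  q0   q0  q1  q2 
   q1   q1  q0  q3 
   q2   q0  q1  q4 
   q3   q1  q0  q5 
   q4   q0  q1  q6 
   q5   q1  q0  q7 
 * q6   q0  q1  q6 
   q7   q1  q0  q7 
(> = start, * = accepting)

start=q0 accept=q6 q0-a->q0 q0-b->q1 q0-c->q2 q1-a->q1 q1-b->q0 q1-c->q3 q2-a->q0 q2-b->q1 q2-c->q4 q3-a->q1 q3-b->q0 q3-c->q5 q4-a->q0 q4-b->q1 q4-c->q6 q5-a->q1 q5-b->q0 q5-c->q7 q6-a->q0 q6-b->q1 q6-c->q6 q7-a->q1 q7-b->q0 q7-c->q7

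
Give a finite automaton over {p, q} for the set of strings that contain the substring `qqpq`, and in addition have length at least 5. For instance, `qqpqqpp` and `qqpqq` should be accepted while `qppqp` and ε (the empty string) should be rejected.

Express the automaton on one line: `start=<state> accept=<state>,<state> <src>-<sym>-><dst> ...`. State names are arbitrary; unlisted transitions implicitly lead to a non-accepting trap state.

Build one automaton per condition and run them in lockstep. One (5 states) tracks whether and how much of `qqpq` has been seen; the other (7 states) tracks the input length, saturating at 6. Each combined state is a pair, one component from each; accept when both components accept. After merging equivalent states the machine shrinks.
        p   q  
>  S0   S1  S2 
   S1   S1  S3 
   S2   S1  S4 
   S3   S1  S5 
   S4   S6  S5 
   S5   S7  S5 
   S6   S1  S8 
   S7   S1  S9 
   S8   S9  S9 
 * S9   S9  S9 
(> = start, * = accepting)

start=S0 accept=S9 S0-p->S1 S0-q->S2 S1-p->S1 S1-q->S3 S2-p->S1 S2-q->S4 S3-p->S1 S3-q->S5 S4-p->S6 S4-q->S5 S5-p->S7 S5-q->S5 S6-p->S1 S6-q->S8 S7-p->S1 S7-q->S9 S8-p->S9 S8-q->S9 S9-p->S9 S9-q->S9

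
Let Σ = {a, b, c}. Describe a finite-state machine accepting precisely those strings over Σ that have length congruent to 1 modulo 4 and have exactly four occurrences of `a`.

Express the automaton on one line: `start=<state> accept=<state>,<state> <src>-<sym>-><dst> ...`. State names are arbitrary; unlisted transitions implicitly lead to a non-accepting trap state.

Build one automaton per condition and run them in lockstep. One (4 states) tracks the input length modulo 4; the other (6 states) tracks the count of `a`s, saturating at 5. Each combined state is a pair, one component from each; accept when both components accept.
24 states suffice.
          a    b    c  
>  q0     q1   q2   q2 
   q1     q3   q4   q4 
   q2     q4   q5   q5 
   q3     q6   q7   q7 
   q4     q7   q8   q8 
   q5     q8   q9   q9 
   q6    q10  q11  q11 
   q7    q11  q12  q12 
   q8    q12  q13  q13 
   q9    q13   q0   q0 
   q10   q14  q15  q15 
   q11   q15  q16  q16 
   q12   q16  q17  q17 
   q13   q17   q1   q1 
   q14   q18  q18  q18 
 * q15   q18  q19  q19 
   q16   q19  q20  q20 
   q17   q20   q3   q3 
   q18   q21  q21  q21 
   q19   q21  q22  q22 
   q20   q22   q6   q6 
   q21   q23  q23  q23 
   q22   q23  q10  q10 
   q23   q14  q14  q14 
(> = start, * = accepting)

start=q0 accept=q15 q0-a->q1 q0-b->q2 q0-c->q2 q1-a->q3 q1-b->q4 q1-c->q4 q2-a->q4 q2-b->q5 q2-c->q5 q3-a->q6 q3-b->q7 q3-c->q7 q4-a->q7 q4-b->q8 q4-c->q8 q5-a->q8 q5-b->q9 q5-c->q9 q6-a->q10 q6-b->q11 q6-c->q11 q7-a->q11 q7-b->q12 q7-c->q12 q8-a->q12 q8-b->q13 q8-c->q13 q9-a->q13 q9-b->q0 q9-c->q0 q10-a->q14 q10-b->q15 q10-c->q15 q11-a->q15 q11-b->q16 q11-c->q16 q12-a->q16 q12-b->q17 q12-c->q17 q13-a->q17 q13-b->q1 q13-c->q1 q14-a->q18 q14-b->q18 q14-c->q18 q15-a->q18 q15-b->q19 q15-c->q19 q16-a->q19 q16-b->q20 q16-c->q20 q17-a->q20 q17-b->q3 q17-c->q3 q18-a->q21 q18-b->q21 q18-c->q21 q19-a->q21 q19-b->q22 q19-c->q22 q20-a->q22 q20-b->q6 q20-c->q6 q21-a->q23 q21-b->q23 q21-c->q23 q22-a->q23 q22-b->q10 q22-c->q10 q23-a->q14 q23-b->q14 q23-c->q14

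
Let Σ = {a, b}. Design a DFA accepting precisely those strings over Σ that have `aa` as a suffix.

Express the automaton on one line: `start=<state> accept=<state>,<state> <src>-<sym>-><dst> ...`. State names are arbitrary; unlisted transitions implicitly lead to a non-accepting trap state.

Remember how much of `aa` the current input suffix matches. State S0 means no match yet; S1 means the last symbol is `a`; S2 means the last 2 symbols are `aa`. Only S2 accepts. On a mismatch, fall back to the longest proper suffix that is still a prefix of `aa`.
3 states suffice.
        a   b  
>  S0   S1  S0 
   S1   S2  S0 
 * S2   S2  S0 
(> = start, * = accepting)

start=S0 accept=S2 S0-a->S1 S0-b->S0 S1-a->S2 S1-b->S0 S2-a->S2 S2-b->S0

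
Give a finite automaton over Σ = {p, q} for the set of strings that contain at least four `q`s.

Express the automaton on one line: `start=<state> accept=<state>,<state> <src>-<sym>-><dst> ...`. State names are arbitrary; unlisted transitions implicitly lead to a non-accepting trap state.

start=s0 accept=s4,s5 s0-p->s0 s0-q->s1 s1-p->s1 s1-q->s2 s2-p->s2 s2-q->s3 s3-p->s3 s3-q->s4 s4-p->s4 s4-q->s5 s5-p->s5 s5-q->s5

Only the number of `q`s matters, and only up to 5. Make a chain s0 → s1 → s2 → s3 → s4 → s5 advanced by each `q` (with s5 absorbing); every other symbol self-loops. The accepting set is {s4, s5}.
With 6 states:
        p   q  
>  s0   s0  s1 
   s1   s1  s2 
   s2   s2  s3 
   s3   s3  s4 
 * s4   s4  s5 
 * s5   s5  s5 
(> = start, * = accepting)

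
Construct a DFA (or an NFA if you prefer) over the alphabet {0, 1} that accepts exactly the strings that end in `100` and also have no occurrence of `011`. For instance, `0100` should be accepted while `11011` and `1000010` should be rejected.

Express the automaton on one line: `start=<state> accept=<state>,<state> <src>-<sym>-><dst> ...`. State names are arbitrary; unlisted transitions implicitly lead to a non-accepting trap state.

Run two small machines in parallel and take their product. One (4 states) tracks how much of the suffix `100` has currently been matched; the other (4 states) tracks partial matches of the forbidden pattern `011`. Each combined state is a pair, one component from each; accept when both components accept. After merging equivalent states the machine shrinks.
        0   1  
>  q0   q1  q2 
   q1   q1  q3 
   q2   q4  q2 
   q3   q4  q5 
   q4   q6  q3 
   q5   q5  q5 
 * q6   q1  q3 
(> = start, * = accepting)

start=q0 accept=q6 q0-0->q1 q0-1->q2 q1-0->q1 q1-1->q3 q2-0->q4 q2-1->q2 q3-0->q4 q3-1->q5 q4-0->q6 q4-1->q3 q5-0->q5 q5-1->q5 q6-0->q1 q6-1->q3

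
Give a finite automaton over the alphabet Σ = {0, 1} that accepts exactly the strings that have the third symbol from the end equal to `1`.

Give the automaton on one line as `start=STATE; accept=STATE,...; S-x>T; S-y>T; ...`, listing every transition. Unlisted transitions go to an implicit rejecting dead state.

start=q0; accept=q11,q12,q13,q14; q0-0>q1; q0-1>q2; q1-0>q3; q1-1>q4; q2-0>q5; q2-1>q6; q3-0>q7; q3-1>q8; q4-0>q9; q4-1>q10; q5-0>q11; q5-1>q12; q6-0>q13; q6-1>q14; q7-0>q7; q7-1>q8; q8-0>q9; q8-1>q10; q9-0>q11; q9-1>q12; q10-0>q13; q10-1>q14; q11-0>q7; q11-1>q8; q12-0>q9; q12-1>q10; q13-0>q11; q13-1>q12; q14-0>q13; q14-1>q14

A DFA must remember the last 3 symbols (since which symbol is third-to-last isn't known until the input ends). Use one state per possible window of the last ≤3 symbols; accept from those whose window starts with `1`.
A 15-state machine:
          0    1  
>  q0     q1   q2 
   q1     q3   q4 
   q2     q5   q6 
   q3     q7   q8 
   q4     q9  q10 
   q5    q11  q12 
   q6    q13  q14 
   q7     q7   q8 
   q8     q9  q10 
   q9    q11  q12 
   q10   q13  q14 
 * q11    q7   q8 
 * q12    q9  q10 
 * q13   q11  q12 
 * q14   q13  q14 
(> = start, * = accepting)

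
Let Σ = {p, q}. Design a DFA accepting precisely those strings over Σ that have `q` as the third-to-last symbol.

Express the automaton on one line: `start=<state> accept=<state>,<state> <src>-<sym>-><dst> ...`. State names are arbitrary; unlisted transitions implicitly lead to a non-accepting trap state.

start=S0 accept=S11,S12,S13,S14 S0-p->S1 S0-q->S2 S1-p->S3 S1-q->S4 S2-p->S5 S2-q->S6 S3-p->S7 S3-q->S8 S4-p->S9 S4-q->S10 S5-p->S11 S5-q->S12 S6-p->S13 S6-q->S14 S7-p->S7 S7-q->S8 S8-p->S9 S8-q->S10 S9-p->S11 S9-q->S12 S10-p->S13 S10-q->S14 S11-p->S7 S11-q->S8 S12-p->S9 S12-q->S10 S13-p->S11 S13-q->S12 S14-p->S13 S14-q->S14

A DFA must remember the last 3 symbols (since which symbol is third-to-last isn't known until the input ends). Use one state per possible window of the last ≤3 symbols; accept from those whose window starts with `q`.
15 states suffice.
          p    q  
>  S0     S1   S2 
   S1     S3   S4 
   S2     S5   S6 
   S3     S7   S8 
   S4     S9  S10 
   S5    S11  S12 
   S6    S13  S14 
   S7     S7   S8 
   S8     S9  S10 
   S9    S11  S12 
   S10   S13  S14 
 * S11    S7   S8 
 * S12    S9  S10 
 * S13   S11  S12 
 * S14   S13  S14 
(> = start, * = accepting)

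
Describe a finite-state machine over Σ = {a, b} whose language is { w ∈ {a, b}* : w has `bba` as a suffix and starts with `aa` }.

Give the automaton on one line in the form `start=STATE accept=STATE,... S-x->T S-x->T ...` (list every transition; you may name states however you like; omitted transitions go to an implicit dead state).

start=q0 accept=q6 q0-a->q1 q0-b->q2 q1-a->q3 q1-b->q2 q2-a->q2 q2-b->q2 q3-a->q3 q3-b->q4 q4-a->q3 q4-b->q5 q5-a->q6 q5-b->q5 q6-a->q3 q6-b->q4

Run two small machines in parallel and take their product. The first has 4 states tracking how much of the suffix `bba` has currently been matched; the second has 4 states tracking whether the input so far still matches the prefix `aa`. A product state is a pair (one from each), accepting exactly when both do. Equivalent product states are then merged.
A 7-state machine:
        a   b  
>  q0   q1  q2 
   q1   q3  q2 
   q2   q2  q2 
   q3   q3  q4 
   q4   q3  q5 
   q5   q6  q5 
 * q6   q3  q4 
(> = start, * = accepting)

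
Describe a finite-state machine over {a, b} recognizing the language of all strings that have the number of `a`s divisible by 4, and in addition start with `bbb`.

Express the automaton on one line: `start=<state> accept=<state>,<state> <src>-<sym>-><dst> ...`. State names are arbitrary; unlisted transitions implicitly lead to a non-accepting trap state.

Build one automaton per condition and run them in lockstep. One (4 states) tracks the count of `a`s modulo 4; the other (5 states) tracks whether the input so far still matches the prefix `bbb`. Each combined state is a pair, one component from each; accept when both components accept.
11 states suffice.
          a    b  
>  S0     S1   S2 
   S1     S3   S1 
   S2     S1   S4 
   S3     S5   S3 
   S4     S1   S6 
   S5     S7   S5 
 * S6     S8   S6 
   S7     S1   S7 
   S8     S9   S8 
   S9    S10   S9 
   S10    S6  S10 
(> = start, * = accepting)

start=S0 accept=S6 S0-a->S1 S0-b->S2 S1-a->S3 S1-b->S1 S2-a->S1 S2-b->S4 S3-a->S5 S3-b->S3 S4-a->S1 S4-b->S6 S5-a->S7 S5-b->S5 S6-a->S8 S6-b->S6 S7-a->S1 S7-b->S7 S8-a->S9 S8-b->S8 S9-a->S10 S9-b->S9 S10-a->S6 S10-b->S10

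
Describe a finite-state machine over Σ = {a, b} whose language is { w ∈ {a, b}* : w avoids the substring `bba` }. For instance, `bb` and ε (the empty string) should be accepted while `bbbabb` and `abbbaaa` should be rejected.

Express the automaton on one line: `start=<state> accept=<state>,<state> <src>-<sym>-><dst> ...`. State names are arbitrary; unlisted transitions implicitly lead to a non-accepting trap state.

This is the complement of 'contains `bba`'. Use the same substring-matching states — s0 through s3 holding how much of `bba` has just been matched — but flip the accepting set: everything except the trap s3 accepts.
A 4-state machine:
        a   b  
>* s0   s0  s1 
 * s1   s0  s2 
 * s2   s3  s2 
   s3   s3  s3 
(> = start, * = accepting)

start=s0 accept=s0,s1,s2 s0-a->s0 s0-b->s1 s1-a->s0 s1-b->s2 s2-a->s3 s2-b->s2 s3-a->s3 s3-b->s3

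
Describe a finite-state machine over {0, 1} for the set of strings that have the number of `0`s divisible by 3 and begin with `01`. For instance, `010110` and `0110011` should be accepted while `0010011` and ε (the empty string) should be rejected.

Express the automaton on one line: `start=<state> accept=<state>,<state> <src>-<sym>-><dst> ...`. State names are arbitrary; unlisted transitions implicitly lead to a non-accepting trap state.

Handle the two conditions separately and then intersect. One (3 states) tracks the count of `0`s modulo 3; the other (4 states) tracks whether the input so far still matches the prefix `01`. Each combined state is a pair, one component from each; accept when both components accept. Minimizing collapses redundant product states.
With 6 states:
        0   1  
>  S0   S1  S2 
   S1   S2  S3 
   S2   S2  S2 
   S3   S4  S3 
   S4   S5  S4 
 * S5   S3  S5 
(> = start, * = accepting)

start=S0 accept=S5 S0-0->S1 S0-1->S2 S1-0->S2 S1-1->S3 S2-0->S2 S2-1->S2 S3-0->S4 S3-1->S3 S4-0->S5 S4-1->S4 S5-0->S3 S5-1->S5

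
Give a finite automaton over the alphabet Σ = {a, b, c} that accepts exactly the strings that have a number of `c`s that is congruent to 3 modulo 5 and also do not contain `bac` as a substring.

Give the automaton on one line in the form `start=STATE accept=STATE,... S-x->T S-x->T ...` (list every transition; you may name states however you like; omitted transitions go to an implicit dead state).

start=s0 accept=s9,s11,s13 s0-a->s0 s0-b->s1 s0-c->s2 s1-a->s3 s1-b->s1 s1-c->s2 s2-a->s2 s2-b->s4 s2-c->s5 s3-a->s0 s3-b->s1 s3-c->s6 s4-a->s7 s4-b->s4 s4-c->s5 s5-a->s5 s5-b->s8 s5-c->s9 s6-a->s6 s6-b->s6 s6-c->s6 s7-a->s2 s7-b->s4 s7-c->s6 s8-a->s10 s8-b->s8 s8-c->s9 s9-a->s9 s9-b->s11 s9-c->s12 s10-a->s5 s10-b->s8 s10-c->s6 s11-a->s13 s11-b->s11 s11-c->s12 s12-a->s12 s12-b->s14 s12-c->s0 s13-a->s9 s13-b->s11 s13-c->s6 s14-a->s15 s14-b->s14 s14-c->s0 s15-a->s12 s15-b->s14 s15-c->s6

Build one automaton per condition and run them in lockstep. One (5 states) tracks the count of `c`s modulo 5; the other (4 states) tracks partial matches of the forbidden pattern `bac`. Each combined state is a pair, one component from each; accept when both components accept. After merging equivalent states the machine shrinks.
With 16 states:
          a    b    c  
>  s0     s0   s1   s2 
   s1     s3   s1   s2 
   s2     s2   s4   s5 
   s3     s0   s1   s6 
   s4     s7   s4   s5 
   s5     s5   s8   s9 
   s6     s6   s6   s6 
   s7     s2   s4   s6 
   s8    s10   s8   s9 
 * s9     s9  s11  s12 
   s10    s5   s8   s6 
 * s11   s13  s11  s12 
   s12   s12  s14   s0 
 * s13    s9  s11   s6 
   s14   s15  s14   s0 
   s15   s12  s14   s6 
(> = start, * = accepting)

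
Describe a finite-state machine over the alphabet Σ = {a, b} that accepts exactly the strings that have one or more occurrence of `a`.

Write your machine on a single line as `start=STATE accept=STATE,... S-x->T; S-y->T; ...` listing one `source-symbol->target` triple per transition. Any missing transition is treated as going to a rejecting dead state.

start=S0; accept=S1,S2; S0-a->S1; S0-b->S0; S1-a->S2; S1-b->S1; S2-a->S2; S2-b->S2

Only the number of `a`s matters, and only up to 2. Make a chain S0 → S1 → S2 advanced by each `a` (with S2 absorbing); every other symbol self-loops. The accepting set is {S1, S2}.
        a   b  
>  S0   S1  S0 
 * S1   S2  S1 
 * S2   S2  S2 
(> = start, * = accepting)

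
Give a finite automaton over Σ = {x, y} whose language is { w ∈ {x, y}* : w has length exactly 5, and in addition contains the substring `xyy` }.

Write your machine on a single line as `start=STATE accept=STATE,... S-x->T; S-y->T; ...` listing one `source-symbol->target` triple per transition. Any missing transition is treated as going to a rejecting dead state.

start=q0; accept=q16; q0-x->q1; q0-y->q2; q1-x->q3; q1-y->q4; q2-x->q3; q2-y->q5; q3-x->q6; q3-y->q7; q4-x->q6; q4-y->q8; q5-x->q6; q5-y->q9; q6-x->q10; q6-y->q11; q7-x->q10; q7-y->q12; q8-x->q12; q8-y->q12; q9-x->q10; q9-y->q13; q10-x->q14; q10-y->q15; q11-x->q14; q11-y->q16; q12-x->q16; q12-y->q16; q13-x->q14; q13-y->q17; q14-x->q18; q14-y->q19; q15-x->q18; q15-y->q20; q16-x->q20; q16-y->q20; q17-x->q18; q17-y->q21; q18-x->q18; q18-y->q19; q19-x->q18; q19-y->q20; q20-x->q20; q20-y->q20; q21-x->q18; q21-y->q21

Handle the two conditions separately and then intersect. One (7 states) tracks the input length, saturating at 6; the other (4 states) tracks whether and how much of `xyy` has been seen. Each combined state is a pair, one component from each; accept when both components accept.
22 states suffice.
          x    y  
>  q0     q1   q2 
   q1     q3   q4 
   q2     q3   q5 
   q3     q6   q7 
   q4     q6   q8 
   q5     q6   q9 
   q6    q10  q11 
   q7    q10  q12 
   q8    q12  q12 
   q9    q10  q13 
   q10   q14  q15 
   q11   q14  q16 
   q12   q16  q16 
   q13   q14  q17 
   q14   q18  q19 
   q15   q18  q20 
 * q16   q20  q20 
   q17   q18  q21 
   q18   q18  q19 
   q19   q18  q20 
   q20   q20  q20 
   q21   q18  q21 
(> = start, * = accepting)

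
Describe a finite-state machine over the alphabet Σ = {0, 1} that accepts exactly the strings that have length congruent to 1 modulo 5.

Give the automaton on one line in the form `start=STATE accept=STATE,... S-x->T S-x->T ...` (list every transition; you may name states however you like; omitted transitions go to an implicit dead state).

Only the length mod 5 matters, so use a 5-cycle: from any state, every input symbol moves to the next state, wrapping q4 back to q0. Mark q1 accepting.
5 states suffice.
        0   1  
>  q0   q1  q1 
 * q1   q2  q2 
   q2   q3  q3 
   q3   q4  q4 
   q4   q0  q0 
(> = start, * = accepting)

start=q0 accept=q1 q0-0->q1 q0-1->q1 q1-0->q2 q1-1->q2 q2-0->q3 q2-1->q3 q3-0->q4 q3-1->q4 q4-0->q0 q4-1->q0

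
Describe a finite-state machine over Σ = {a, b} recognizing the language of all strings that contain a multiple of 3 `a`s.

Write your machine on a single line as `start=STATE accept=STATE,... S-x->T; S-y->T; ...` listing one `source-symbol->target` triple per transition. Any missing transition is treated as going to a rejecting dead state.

start=q0; accept=q0; q0-a->q1; q0-b->q0; q1-a->q2; q1-b->q1; q2-a->q0; q2-b->q2

Keep the running count of `a`s modulo 3: each `a` advances along the cycle q0 → q1 → q2 → q0 while other symbols loop. Accept at q0.
        a   b  
>* q0   q1  q0 
   q1   q2  q1 
   q2   q0  q2 
(> = start, * = accepting)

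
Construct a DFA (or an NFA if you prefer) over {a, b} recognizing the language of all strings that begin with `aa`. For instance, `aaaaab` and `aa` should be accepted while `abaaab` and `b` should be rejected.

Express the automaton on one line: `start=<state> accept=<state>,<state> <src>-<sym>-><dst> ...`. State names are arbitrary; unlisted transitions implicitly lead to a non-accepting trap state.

Check the first 2 symbols one by one: q0 through q1 record how many have matched `aa` so far; any wrong symbol goes to the dead state q3. After all 2 match we enter the accepting sink q2.
A 4-state machine:
        a   b  
>  q0   q1  q3 
   q1   q2  q3 
 * q2   q2  q2 
   q3   q3  q3 
(> = start, * = accepting)

start=q0 accept=q2 q0-a->q1 q0-b->q3 q1-a->q2 q1-b->q3 q2-a->q2 q2-b->q2 q3-a->q3 q3-b->q3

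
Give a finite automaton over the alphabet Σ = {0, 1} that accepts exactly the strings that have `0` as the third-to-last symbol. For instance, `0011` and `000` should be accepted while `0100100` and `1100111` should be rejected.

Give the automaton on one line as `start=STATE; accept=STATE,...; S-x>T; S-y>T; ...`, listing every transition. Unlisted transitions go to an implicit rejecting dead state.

start=s0; accept=s7,s8,s9,s10; s0-0>s1; s0-1>s2; s1-0>s3; s1-1>s4; s2-0>s5; s2-1>s6; s3-0>s7; s3-1>s8; s4-0>s9; s4-1>s10; s5-0>s11; s5-1>s12; s6-0>s13; s6-1>s14; s7-0>s7; s7-1>s8; s8-0>s9; s8-1>s10; s9-0>s11; s9-1>s12; s10-0>s13; s10-1>s14; s11-0>s7; s11-1>s8; s12-0>s9; s12-1>s10; s13-0>s11; s13-1>s12; s14-0>s13; s14-1>s14

Because acceptance depends on a position counted from the end, the machine has to buffer the most recent 3 symbols. Make each state the string of the last up-to-3 symbols read; on input `x` shift the window left and append `x`. Accept when the buffered window has length 3 and begins with `0`.
A 15-state machine:
          0    1  
>  s0     s1   s2 
   s1     s3   s4 
   s2     s5   s6 
   s3     s7   s8 
   s4     s9  s10 
   s5    s11  s12 
   s6    s13  s14 
 * s7     s7   s8 
 * s8     s9  s10 
 * s9    s11  s12 
 * s10   s13  s14 
   s11    s7   s8 
   s12    s9  s10 
   s13   s11  s12 
   s14   s13  s14 
(> = start, * = accepting)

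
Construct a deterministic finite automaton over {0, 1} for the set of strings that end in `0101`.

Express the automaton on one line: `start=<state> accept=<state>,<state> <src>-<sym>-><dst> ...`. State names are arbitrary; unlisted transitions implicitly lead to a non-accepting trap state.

start=q0 accept=q4 q0-0->q1 q0-1->q0 q1-0->q1 q1-1->q2 q2-0->q3 q2-1->q0 q3-0->q1 q3-1->q4 q4-0->q3 q4-1->q0

Let each state record the length of the longest suffix of the input read so far that is also a prefix of `0101`. q1 means the last symbol is `0`; q2 means the last 2 symbols are `01`; q3 means the last 3 symbols are `010`; q4 means the last 4 symbols are `0101`. Accept only at q4, where the string currently ends in `0101`.
A 5-state machine:
        0   1  
>  q0   q1  q0 
   q1   q1  q2 
   q2   q3  q0 
   q3   q1  q4 
 * q4   q3  q0 
(> = start, * = accepting)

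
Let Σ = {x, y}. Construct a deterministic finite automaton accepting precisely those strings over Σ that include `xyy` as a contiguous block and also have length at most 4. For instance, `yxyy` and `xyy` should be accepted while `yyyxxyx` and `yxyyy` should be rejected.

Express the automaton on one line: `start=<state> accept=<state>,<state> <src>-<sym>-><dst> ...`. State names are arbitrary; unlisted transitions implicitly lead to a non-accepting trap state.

start=s0 accept=s8,s12 s0-x->s1 s0-y->s2 s1-x->s3 s1-y->s4 s2-x->s3 s2-y->s5 s3-x->s6 s3-y->s7 s4-x->s6 s4-y->s8 s5-x->s6 s5-y->s9 s6-x->s10 s6-y->s11 s7-x->s10 s7-y->s12 s8-x->s12 s8-y->s12 s9-x->s10 s9-y->s13 s10-x->s14 s10-y->s15 s11-x->s14 s11-y->s16 s12-x->s16 s12-y->s16 s13-x->s14 s13-y->s17 s14-x->s14 s14-y->s15 s15-x->s14 s15-y->s16 s16-x->s16 s16-y->s16 s17-x->s14 s17-y->s17

Handle the two conditions separately and then intersect. The first has 4 states tracking whether and how much of `xyy` has been seen; the second has 6 states tracking the input length, saturating at 5. A product state is a pair (one from each), accepting exactly when both do.
An 18-state machine:
          x    y  
>  s0     s1   s2 
   s1     s3   s4 
   s2     s3   s5 
   s3     s6   s7 
   s4     s6   s8 
   s5     s6   s9 
   s6    s10  s11 
   s7    s10  s12 
 * s8    s12  s12 
   s9    s10  s13 
   s10   s14  s15 
   s11   s14  s16 
 * s12   s16  s16 
   s13   s14  s17 
   s14   s14  s15 
   s15   s14  s16 
   s16   s16  s16 
   s17   s14  s17 
(> = start, * = accepting)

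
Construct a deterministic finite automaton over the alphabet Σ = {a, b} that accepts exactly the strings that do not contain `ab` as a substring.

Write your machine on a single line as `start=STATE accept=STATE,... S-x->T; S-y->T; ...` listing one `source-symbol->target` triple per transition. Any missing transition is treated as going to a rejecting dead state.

start=q0; accept=q0,q1; q0-a->q1; q0-b->q0; q1-a->q1; q1-b->q2; q2-a->q2; q2-b->q2

Track partial matches of the forbidden pattern `ab`. State q2 is a dead state reached once `ab` has occurred; every other state accepts. q0 means no part of `ab` is currently matched.
3 states suffice.
        a   b  
>* q0   q1  q0 
 * q1   q1  q2 
   q2   q2  q2 
(> = start, * = accepting)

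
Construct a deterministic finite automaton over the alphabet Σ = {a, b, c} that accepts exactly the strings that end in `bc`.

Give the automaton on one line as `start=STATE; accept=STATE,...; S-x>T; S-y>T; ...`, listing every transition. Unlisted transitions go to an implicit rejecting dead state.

Remember how much of `bc` the current input suffix matches. State q0 means no match yet; q1 means the last symbol is `b`; q2 means the last 2 symbols are `bc`. Only q2 accepts. On a mismatch, fall back to the longest proper suffix that is still a prefix of `bc`.
3 states suffice.
        a   b   c  
>  q0   q0  q1  q0 
   q1   q0  q1  q2 
 * q2   q0  q1  q0 
(> = start, * = accepting)

start=q0; accept=q2; q0-a>q0; q0-b>q1; q0-c>q0; q1-a>q0; q1-b>q1; q1-c>q2; q2-a>q0; q2-b>q1; q2-c>q0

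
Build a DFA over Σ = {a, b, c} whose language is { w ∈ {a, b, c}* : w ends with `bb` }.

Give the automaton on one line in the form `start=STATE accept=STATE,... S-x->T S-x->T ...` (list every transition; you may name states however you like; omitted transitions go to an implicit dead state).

Remember how much of `bb` the current input suffix matches. State S0 means no match yet; S1 means the last symbol is `b`; S2 means the last 2 symbols are `bb`. Only S2 accepts. On a mismatch, fall back to the longest proper suffix that is still a prefix of `bb`.
With 3 states:
        a   b   c  
>  S0   S0  S1  S0 
   S1   S0  S2  S0 
 * S2   S0  S2  S0 
(> = start, * = accepting)

start=S0 accept=S2 S0-a->S0 S0-b->S1 S0-c->S0 S1-a->S0 S1-b->S2 S1-c->S0 S2-a->S0 S2-b->S2 S2-c->S0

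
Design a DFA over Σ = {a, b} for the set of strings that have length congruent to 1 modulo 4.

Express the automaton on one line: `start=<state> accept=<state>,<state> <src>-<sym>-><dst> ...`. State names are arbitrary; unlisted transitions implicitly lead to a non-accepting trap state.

start=S0 accept=S1 S0-a->S1 S0-b->S1 S1-a->S2 S1-b->S2 S2-a->S3 S2-b->S3 S3-a->S0 S3-b->S0

Count input length modulo 4: every symbol advances one step around the cycle S0 → S1 → S2 → S3 → S0. Accept at S1.
With 4 states:
        a   b  
>  S0   S1  S1 
 * S1   S2  S2 
   S2   S3  S3 
   S3   S0  S0 
(> = start, * = accepting)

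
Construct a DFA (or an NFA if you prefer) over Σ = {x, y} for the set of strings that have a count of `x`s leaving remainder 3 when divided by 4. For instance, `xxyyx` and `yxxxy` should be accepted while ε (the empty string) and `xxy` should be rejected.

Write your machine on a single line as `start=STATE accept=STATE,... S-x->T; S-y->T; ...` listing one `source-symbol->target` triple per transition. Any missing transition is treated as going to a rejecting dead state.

start=q0; accept=q3; q0-x->q1; q0-y->q0; q1-x->q2; q1-y->q1; q2-x->q3; q2-y->q2; q3-x->q0; q3-y->q3

Keep the running count of `x`s modulo 4: each `x` advances along the cycle q0 → q1 → q2 → q3 → q0 while other symbols loop. Accept at q3.
With 4 states:
        x   y  
>  q0   q1  q0 
   q1   q2  q1 
   q2   q3  q2 
 * q3   q0  q3 
(> = start, * = accepting)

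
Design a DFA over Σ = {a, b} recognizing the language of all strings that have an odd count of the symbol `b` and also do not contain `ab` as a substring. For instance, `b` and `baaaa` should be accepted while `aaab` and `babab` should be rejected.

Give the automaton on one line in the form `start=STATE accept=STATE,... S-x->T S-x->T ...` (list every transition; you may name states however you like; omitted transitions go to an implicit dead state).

Run two small machines in parallel and take their product. The first has 2 states tracking the count of `b`s modulo 2; the second has 3 states tracking partial matches of the forbidden pattern `ab`. A product state is a pair (one from each), accepting exactly when both do.
A 6-state machine:
        a   b  
>  q0   q1  q2 
   q1   q1  q3 
 * q2   q4  q0 
   q3   q3  q5 
 * q4   q4  q5 
   q5   q5  q3 
(> = start, * = accepting)

start=q0 accept=q2,q4 q0-a->q1 q0-b->q2 q1-a->q1 q1-b->q3 q2-a->q4 q2-b->q0 q3-a->q3 q3-b->q5 q4-a->q4 q4-b->q5 q5-a->q5 q5-b->q3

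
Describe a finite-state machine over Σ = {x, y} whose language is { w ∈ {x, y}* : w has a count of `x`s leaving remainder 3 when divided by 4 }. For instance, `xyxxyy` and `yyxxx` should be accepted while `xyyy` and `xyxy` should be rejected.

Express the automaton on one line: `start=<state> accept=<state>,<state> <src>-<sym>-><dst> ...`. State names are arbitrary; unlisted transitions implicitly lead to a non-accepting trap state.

start=q0 accept=q3 q0-x->q1 q0-y->q0 q1-x->q2 q1-y->q1 q2-x->q3 q2-y->q2 q3-x->q0 q3-y->q3

Keep the running count of `x`s modulo 4: each `x` advances along the cycle q0 → q1 → q2 → q3 → q0 while other symbols loop. Accept at q3.
        x   y  
>  q0   q1  q0 
   q1   q2  q1 
   q2   q3  q2 
 * q3   q0  q3 
(> = start, * = accepting)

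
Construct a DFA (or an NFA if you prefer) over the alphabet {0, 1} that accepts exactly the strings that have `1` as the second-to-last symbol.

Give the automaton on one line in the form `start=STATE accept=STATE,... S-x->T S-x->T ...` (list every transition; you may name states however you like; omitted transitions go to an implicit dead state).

start=s0 accept=s5,s6 s0-0->s1 s0-1->s2 s1-0->s3 s1-1->s4 s2-0->s5 s2-1->s6 s3-0->s3 s3-1->s4 s4-0->s5 s4-1->s6 s5-0->s3 s5-1->s4 s6-0->s5 s6-1->s6

Because acceptance depends on a position counted from the end, the machine has to buffer the most recent 2 symbols. Make each state the string of the last up-to-2 symbols read; on input `x` shift the window left and append `x`. Accept when the buffered window has length 2 and begins with `1`.
With 7 states:
        0   1  
>  s0   s1  s2 
   s1   s3  s4 
   s2   s5  s6 
   s3   s3  s4 
   s4   s5  s6 
 * s5   s3  s4 
 * s6   s5  s6 
(> = start, * = accepting)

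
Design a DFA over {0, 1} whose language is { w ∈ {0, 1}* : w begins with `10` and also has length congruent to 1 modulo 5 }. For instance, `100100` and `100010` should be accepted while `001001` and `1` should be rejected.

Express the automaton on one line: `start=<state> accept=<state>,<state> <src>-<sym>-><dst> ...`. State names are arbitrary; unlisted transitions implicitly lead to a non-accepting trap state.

Run two small machines in parallel and take their product. The first has 4 states tracking whether the input so far still matches the prefix `10`; the second has 5 states tracking the input length modulo 5. A product state is a pair (one from each), accepting exactly when both do.
12 states suffice.
       0  1 
>  A   B  C 
   B   D  D 
   C   E  D 
   D   F  F 
   E   G  G 
   F   H  H 
   G   I  I 
   H   J  J 
   I   K  K 
   J   B  B 
   K   L  L 
 * L   E  E 
(> = start, * = accepting)

start=A accept=L A-0->B A-1->C B-0->D B-1->D C-0->E C-1->D D-0->F D-1->F E-0->G E-1->G F-0->H F-1->H G-0->I G-1->I H-0->J H-1->J I-0->K I-1->K J-0->B J-1->B K-0->L K-1->L L-0->E L-1->E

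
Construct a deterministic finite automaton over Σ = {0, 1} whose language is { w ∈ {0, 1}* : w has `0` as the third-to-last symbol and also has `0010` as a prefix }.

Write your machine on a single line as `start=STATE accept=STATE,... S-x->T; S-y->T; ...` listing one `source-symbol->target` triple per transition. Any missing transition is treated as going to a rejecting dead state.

Run two small machines in parallel and take their product. One (15 states) tracks the last 3 symbols read; the other (6 states) tracks whether the input so far still matches the prefix `0010`. Each combined state is a pair, one component from each; accept when both components accept.
A 24-state machine:
          0    1  
>  q0     q1   q2 
   q1     q3   q4 
   q2     q5   q6 
   q3     q7   q8 
   q4     q9  q10 
   q5    q11  q12 
   q6    q13  q14 
   q7     q7  q15 
   q8    q16  q10 
   q9    q11  q12 
   q10   q13  q14 
   q11    q7  q15 
   q12    q9  q10 
   q13   q11  q12 
   q14   q13  q14 
   q15    q9  q10 
 * q16   q17  q18 
   q17   q19  q20 
   q18   q16  q21 
 * q19   q19  q20 
 * q20   q16  q21 
 * q21   q22  q23 
   q22   q17  q18 
   q23   q22  q23 
(> = start, * = accepting)

start=q0; accept=q16,q19,q20,q21; q0-0->q1; q0-1->q2; q1-0->q3; q1-1->q4; q2-0->q5; q2-1->q6; q3-0->q7; q3-1->q8; q4-0->q9; q4-1->q10; q5-0->q11; q5-1->q12; q6-0->q13; q6-1->q14; q7-0->q7; q7-1->q15; q8-0->q16; q8-1->q10; q9-0->q11; q9-1->q12; q10-0->q13; q10-1->q14; q11-0->q7; q11-1->q15; q12-0->q9; q12-1->q10; q13-0->q11; q13-1->q12; q14-0->q13; q14-1->q14; q15-0->q9; q15-1->q10; q16-0->q17; q16-1->q18; q17-0->q19; q17-1->q20; q18-0->q16; q18-1->q21; q19-0->q19; q19-1->q20; q20-0->q16; q20-1->q21; q21-0->q22; q21-1->q23; q22-0->q17; q22-1->q18; q23-0->q22; q23-1->q23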